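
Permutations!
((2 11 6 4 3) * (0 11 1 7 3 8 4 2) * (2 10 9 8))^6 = ((0 11 6 10 9 8 4 2 1 7 3))^6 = (0 4 11 2 6 1 10 7 9 3 8)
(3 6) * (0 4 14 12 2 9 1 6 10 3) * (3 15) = [4, 6, 9, 10, 14, 5, 0, 7, 8, 1, 15, 11, 2, 13, 12, 3] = (0 4 14 12 2 9 1 6)(3 10 15)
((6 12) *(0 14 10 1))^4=((0 14 10 1)(6 12))^4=(14)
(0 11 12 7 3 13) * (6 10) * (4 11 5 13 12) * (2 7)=(0 5 13)(2 7 3 12)(4 11)(6 10)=[5, 1, 7, 12, 11, 13, 10, 3, 8, 9, 6, 4, 2, 0]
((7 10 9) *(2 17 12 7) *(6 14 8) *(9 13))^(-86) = ((2 17 12 7 10 13 9)(6 14 8))^(-86) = (2 13 7 17 9 10 12)(6 14 8)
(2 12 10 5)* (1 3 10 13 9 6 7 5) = (1 3 10)(2 12 13 9 6 7 5) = [0, 3, 12, 10, 4, 2, 7, 5, 8, 6, 1, 11, 13, 9]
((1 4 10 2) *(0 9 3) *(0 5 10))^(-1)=((0 9 3 5 10 2 1 4))^(-1)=(0 4 1 2 10 5 3 9)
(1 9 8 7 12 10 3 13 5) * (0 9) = [9, 0, 2, 13, 4, 1, 6, 12, 7, 8, 3, 11, 10, 5] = (0 9 8 7 12 10 3 13 5 1)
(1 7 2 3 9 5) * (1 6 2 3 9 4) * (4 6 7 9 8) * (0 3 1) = [3, 9, 8, 6, 0, 7, 2, 1, 4, 5] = (0 3 6 2 8 4)(1 9 5 7)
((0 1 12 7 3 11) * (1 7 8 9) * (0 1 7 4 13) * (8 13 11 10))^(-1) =((0 4 11 1 12 13)(3 10 8 9 7))^(-1) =(0 13 12 1 11 4)(3 7 9 8 10)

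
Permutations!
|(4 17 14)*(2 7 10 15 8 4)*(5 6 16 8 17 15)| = |(2 7 10 5 6 16 8 4 15 17 14)| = 11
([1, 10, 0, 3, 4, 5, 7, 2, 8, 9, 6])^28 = (0 7 10)(1 2 6)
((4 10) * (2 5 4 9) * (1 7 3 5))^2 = ((1 7 3 5 4 10 9 2))^2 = (1 3 4 9)(2 7 5 10)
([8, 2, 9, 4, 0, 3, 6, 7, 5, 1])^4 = (0 4 3 5 8)(1 2 9)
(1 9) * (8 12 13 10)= [0, 9, 2, 3, 4, 5, 6, 7, 12, 1, 8, 11, 13, 10]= (1 9)(8 12 13 10)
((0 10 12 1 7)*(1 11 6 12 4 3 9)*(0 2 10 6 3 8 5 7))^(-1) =(0 1 9 3 11 12 6)(2 7 5 8 4 10)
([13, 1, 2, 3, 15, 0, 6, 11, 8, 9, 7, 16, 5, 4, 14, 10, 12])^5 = (0 7)(4 16)(5 10)(11 13)(12 15)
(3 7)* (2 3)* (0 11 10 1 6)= (0 11 10 1 6)(2 3 7)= [11, 6, 3, 7, 4, 5, 0, 2, 8, 9, 1, 10]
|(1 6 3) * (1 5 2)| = 5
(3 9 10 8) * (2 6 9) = (2 6 9 10 8 3) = [0, 1, 6, 2, 4, 5, 9, 7, 3, 10, 8]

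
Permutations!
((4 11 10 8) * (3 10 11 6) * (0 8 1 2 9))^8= (11)(0 9 2 1 10 3 6 4 8)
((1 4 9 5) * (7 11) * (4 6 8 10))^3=(1 10 5 8 9 6 4)(7 11)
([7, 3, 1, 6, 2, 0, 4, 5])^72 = [0, 6, 3, 4, 1, 5, 2, 7]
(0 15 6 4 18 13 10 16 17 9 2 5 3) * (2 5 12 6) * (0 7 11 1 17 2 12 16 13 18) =(18)(0 15 12 6 4)(1 17 9 5 3 7 11)(2 16)(10 13) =[15, 17, 16, 7, 0, 3, 4, 11, 8, 5, 13, 1, 6, 10, 14, 12, 2, 9, 18]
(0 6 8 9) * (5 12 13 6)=(0 5 12 13 6 8 9)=[5, 1, 2, 3, 4, 12, 8, 7, 9, 0, 10, 11, 13, 6]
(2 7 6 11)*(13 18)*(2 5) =(2 7 6 11 5)(13 18) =[0, 1, 7, 3, 4, 2, 11, 6, 8, 9, 10, 5, 12, 18, 14, 15, 16, 17, 13]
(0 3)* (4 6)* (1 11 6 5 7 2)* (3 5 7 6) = (0 5 6 4 7 2 1 11 3) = [5, 11, 1, 0, 7, 6, 4, 2, 8, 9, 10, 3]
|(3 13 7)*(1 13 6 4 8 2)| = 8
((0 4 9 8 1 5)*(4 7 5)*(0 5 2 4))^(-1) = (0 1 8 9 4 2 7)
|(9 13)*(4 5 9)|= 4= |(4 5 9 13)|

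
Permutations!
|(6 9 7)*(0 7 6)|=2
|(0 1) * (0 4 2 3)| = 5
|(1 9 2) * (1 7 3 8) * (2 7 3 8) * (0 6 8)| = 6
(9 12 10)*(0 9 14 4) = (0 9 12 10 14 4) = [9, 1, 2, 3, 0, 5, 6, 7, 8, 12, 14, 11, 10, 13, 4]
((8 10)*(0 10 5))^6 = (0 8)(5 10)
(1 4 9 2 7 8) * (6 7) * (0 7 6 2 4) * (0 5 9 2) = [7, 5, 0, 3, 2, 9, 6, 8, 1, 4] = (0 7 8 1 5 9 4 2)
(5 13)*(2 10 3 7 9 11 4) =(2 10 3 7 9 11 4)(5 13) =[0, 1, 10, 7, 2, 13, 6, 9, 8, 11, 3, 4, 12, 5]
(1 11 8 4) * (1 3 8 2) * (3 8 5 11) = (1 3 5 11 2)(4 8) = [0, 3, 1, 5, 8, 11, 6, 7, 4, 9, 10, 2]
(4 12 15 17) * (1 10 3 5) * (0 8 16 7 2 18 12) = (0 8 16 7 2 18 12 15 17 4)(1 10 3 5) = [8, 10, 18, 5, 0, 1, 6, 2, 16, 9, 3, 11, 15, 13, 14, 17, 7, 4, 12]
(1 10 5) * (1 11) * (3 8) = [0, 10, 2, 8, 4, 11, 6, 7, 3, 9, 5, 1] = (1 10 5 11)(3 8)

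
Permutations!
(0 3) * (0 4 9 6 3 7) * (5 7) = (0 5 7)(3 4 9 6) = [5, 1, 2, 4, 9, 7, 3, 0, 8, 6]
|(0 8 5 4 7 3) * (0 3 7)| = |(0 8 5 4)| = 4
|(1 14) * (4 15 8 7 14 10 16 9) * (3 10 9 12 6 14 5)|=13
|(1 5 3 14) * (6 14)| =|(1 5 3 6 14)| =5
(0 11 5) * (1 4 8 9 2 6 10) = [11, 4, 6, 3, 8, 0, 10, 7, 9, 2, 1, 5] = (0 11 5)(1 4 8 9 2 6 10)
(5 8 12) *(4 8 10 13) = [0, 1, 2, 3, 8, 10, 6, 7, 12, 9, 13, 11, 5, 4] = (4 8 12 5 10 13)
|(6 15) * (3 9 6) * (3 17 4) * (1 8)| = |(1 8)(3 9 6 15 17 4)| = 6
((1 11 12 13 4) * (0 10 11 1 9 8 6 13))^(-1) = ((0 10 11 12)(4 9 8 6 13))^(-1) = (0 12 11 10)(4 13 6 8 9)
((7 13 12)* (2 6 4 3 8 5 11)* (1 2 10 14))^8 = ((1 2 6 4 3 8 5 11 10 14)(7 13 12))^8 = (1 10 5 3 6)(2 14 11 8 4)(7 12 13)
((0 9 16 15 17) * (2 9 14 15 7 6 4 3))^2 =(0 15)(2 16 6 3 9 7 4)(14 17)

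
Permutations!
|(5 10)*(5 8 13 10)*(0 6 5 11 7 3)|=|(0 6 5 11 7 3)(8 13 10)|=6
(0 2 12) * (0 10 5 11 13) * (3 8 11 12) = (0 2 3 8 11 13)(5 12 10) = [2, 1, 3, 8, 4, 12, 6, 7, 11, 9, 5, 13, 10, 0]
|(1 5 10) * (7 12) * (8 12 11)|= |(1 5 10)(7 11 8 12)|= 12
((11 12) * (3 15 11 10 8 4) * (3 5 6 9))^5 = ((3 15 11 12 10 8 4 5 6 9))^5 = (3 8)(4 15)(5 11)(6 12)(9 10)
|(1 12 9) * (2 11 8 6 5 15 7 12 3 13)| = |(1 3 13 2 11 8 6 5 15 7 12 9)| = 12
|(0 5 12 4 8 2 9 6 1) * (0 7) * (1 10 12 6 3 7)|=|(0 5 6 10 12 4 8 2 9 3 7)|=11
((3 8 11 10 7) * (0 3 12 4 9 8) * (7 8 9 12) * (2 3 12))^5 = ((0 12 4 2 3)(8 11 10))^5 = (12)(8 10 11)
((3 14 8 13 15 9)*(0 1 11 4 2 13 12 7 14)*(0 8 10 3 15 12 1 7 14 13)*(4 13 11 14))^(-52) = (15)(0 12 7 4 11 2 13)(1 3 14 8 10)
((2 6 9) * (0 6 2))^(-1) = ((0 6 9))^(-1) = (0 9 6)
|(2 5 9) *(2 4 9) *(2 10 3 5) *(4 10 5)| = |(3 4 9 10)| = 4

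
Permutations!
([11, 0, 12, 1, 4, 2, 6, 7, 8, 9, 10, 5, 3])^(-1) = [1, 3, 5, 12, 4, 11, 6, 7, 8, 9, 10, 0, 2]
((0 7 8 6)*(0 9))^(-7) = (0 6 7 9 8)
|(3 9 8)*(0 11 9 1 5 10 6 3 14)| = 5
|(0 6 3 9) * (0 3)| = 2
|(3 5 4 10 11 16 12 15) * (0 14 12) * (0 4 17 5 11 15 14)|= |(3 11 16 4 10 15)(5 17)(12 14)|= 6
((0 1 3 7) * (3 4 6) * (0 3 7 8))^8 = ((0 1 4 6 7 3 8))^8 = (0 1 4 6 7 3 8)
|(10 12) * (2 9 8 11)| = 4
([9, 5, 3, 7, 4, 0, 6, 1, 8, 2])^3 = [3, 9, 1, 5, 4, 2, 6, 0, 8, 7]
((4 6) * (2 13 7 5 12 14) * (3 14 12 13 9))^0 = ((2 9 3 14)(4 6)(5 13 7))^0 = (14)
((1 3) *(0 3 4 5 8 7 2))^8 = ((0 3 1 4 5 8 7 2))^8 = (8)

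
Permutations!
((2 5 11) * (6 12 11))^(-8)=(2 6 11 5 12)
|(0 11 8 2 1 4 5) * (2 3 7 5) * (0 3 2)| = |(0 11 8 2 1 4)(3 7 5)| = 6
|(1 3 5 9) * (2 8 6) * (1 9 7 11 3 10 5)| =|(1 10 5 7 11 3)(2 8 6)| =6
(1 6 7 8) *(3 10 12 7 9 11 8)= (1 6 9 11 8)(3 10 12 7)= [0, 6, 2, 10, 4, 5, 9, 3, 1, 11, 12, 8, 7]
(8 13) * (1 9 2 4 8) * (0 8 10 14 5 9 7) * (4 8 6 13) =(0 6 13 1 7)(2 8 4 10 14 5 9) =[6, 7, 8, 3, 10, 9, 13, 0, 4, 2, 14, 11, 12, 1, 5]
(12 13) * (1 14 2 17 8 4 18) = [0, 14, 17, 3, 18, 5, 6, 7, 4, 9, 10, 11, 13, 12, 2, 15, 16, 8, 1] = (1 14 2 17 8 4 18)(12 13)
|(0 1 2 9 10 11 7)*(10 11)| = |(0 1 2 9 11 7)| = 6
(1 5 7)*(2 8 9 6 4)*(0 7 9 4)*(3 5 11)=(0 7 1 11 3 5 9 6)(2 8 4)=[7, 11, 8, 5, 2, 9, 0, 1, 4, 6, 10, 3]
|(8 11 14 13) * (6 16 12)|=12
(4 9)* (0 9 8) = [9, 1, 2, 3, 8, 5, 6, 7, 0, 4] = (0 9 4 8)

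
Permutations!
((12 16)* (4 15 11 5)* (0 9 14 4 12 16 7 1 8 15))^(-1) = (16)(0 4 14 9)(1 7 12 5 11 15 8)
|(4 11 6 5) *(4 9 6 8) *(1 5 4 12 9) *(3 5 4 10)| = 10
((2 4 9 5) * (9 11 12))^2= ((2 4 11 12 9 5))^2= (2 11 9)(4 12 5)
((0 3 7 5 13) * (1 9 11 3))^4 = ((0 1 9 11 3 7 5 13))^4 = (0 3)(1 7)(5 9)(11 13)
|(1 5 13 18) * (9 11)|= 4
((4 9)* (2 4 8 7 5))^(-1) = ((2 4 9 8 7 5))^(-1) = (2 5 7 8 9 4)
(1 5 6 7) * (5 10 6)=(1 10 6 7)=[0, 10, 2, 3, 4, 5, 7, 1, 8, 9, 6]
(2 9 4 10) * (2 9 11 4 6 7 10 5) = (2 11 4 5)(6 7 10 9) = [0, 1, 11, 3, 5, 2, 7, 10, 8, 6, 9, 4]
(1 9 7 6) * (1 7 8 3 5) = (1 9 8 3 5)(6 7) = [0, 9, 2, 5, 4, 1, 7, 6, 3, 8]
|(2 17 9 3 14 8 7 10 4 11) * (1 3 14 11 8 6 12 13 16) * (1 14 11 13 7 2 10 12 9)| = |(1 3 13 16 14 6 9 11 10 4 8 2 17)(7 12)| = 26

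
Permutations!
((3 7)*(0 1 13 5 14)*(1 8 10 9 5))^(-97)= (0 14 5 9 10 8)(1 13)(3 7)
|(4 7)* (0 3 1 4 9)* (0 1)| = 4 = |(0 3)(1 4 7 9)|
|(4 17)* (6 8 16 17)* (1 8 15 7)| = 8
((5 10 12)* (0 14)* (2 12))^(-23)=(0 14)(2 12 5 10)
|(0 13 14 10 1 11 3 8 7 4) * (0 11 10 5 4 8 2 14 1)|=|(0 13 1 10)(2 14 5 4 11 3)(7 8)|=12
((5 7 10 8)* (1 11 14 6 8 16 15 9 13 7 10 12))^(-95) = ((1 11 14 6 8 5 10 16 15 9 13 7 12))^(-95) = (1 9 5 11 13 10 14 7 16 6 12 15 8)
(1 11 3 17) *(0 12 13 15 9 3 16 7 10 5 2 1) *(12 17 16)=(0 17)(1 11 12 13 15 9 3 16 7 10 5 2)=[17, 11, 1, 16, 4, 2, 6, 10, 8, 3, 5, 12, 13, 15, 14, 9, 7, 0]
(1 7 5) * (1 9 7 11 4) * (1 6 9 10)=[0, 11, 2, 3, 6, 10, 9, 5, 8, 7, 1, 4]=(1 11 4 6 9 7 5 10)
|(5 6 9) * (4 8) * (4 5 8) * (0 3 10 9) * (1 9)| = 8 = |(0 3 10 1 9 8 5 6)|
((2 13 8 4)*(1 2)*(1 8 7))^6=((1 2 13 7)(4 8))^6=(1 13)(2 7)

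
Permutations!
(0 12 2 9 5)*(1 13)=(0 12 2 9 5)(1 13)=[12, 13, 9, 3, 4, 0, 6, 7, 8, 5, 10, 11, 2, 1]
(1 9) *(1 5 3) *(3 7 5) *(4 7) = (1 9 3)(4 7 5) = [0, 9, 2, 1, 7, 4, 6, 5, 8, 3]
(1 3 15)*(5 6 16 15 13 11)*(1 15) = (1 3 13 11 5 6 16) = [0, 3, 2, 13, 4, 6, 16, 7, 8, 9, 10, 5, 12, 11, 14, 15, 1]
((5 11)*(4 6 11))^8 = ((4 6 11 5))^8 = (11)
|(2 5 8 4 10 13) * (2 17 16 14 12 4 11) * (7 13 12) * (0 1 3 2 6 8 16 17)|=9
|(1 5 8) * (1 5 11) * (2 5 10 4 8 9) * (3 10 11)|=|(1 3 10 4 8 11)(2 5 9)|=6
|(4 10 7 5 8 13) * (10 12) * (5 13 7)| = 7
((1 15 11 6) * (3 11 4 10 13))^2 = (1 4 13 11)(3 6 15 10)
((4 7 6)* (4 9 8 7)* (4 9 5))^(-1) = ((4 9 8 7 6 5))^(-1) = (4 5 6 7 8 9)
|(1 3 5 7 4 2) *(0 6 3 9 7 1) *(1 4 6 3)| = |(0 3 5 4 2)(1 9 7 6)| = 20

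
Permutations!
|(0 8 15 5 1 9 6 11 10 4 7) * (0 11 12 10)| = 12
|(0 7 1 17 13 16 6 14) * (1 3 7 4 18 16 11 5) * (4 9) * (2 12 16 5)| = |(0 9 4 18 5 1 17 13 11 2 12 16 6 14)(3 7)| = 14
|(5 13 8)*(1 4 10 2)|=12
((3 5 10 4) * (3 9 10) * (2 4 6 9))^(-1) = (2 4)(3 5)(6 10 9) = ((2 4)(3 5)(6 9 10))^(-1)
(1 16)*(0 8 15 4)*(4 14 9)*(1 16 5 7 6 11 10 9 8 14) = [14, 5, 2, 3, 0, 7, 11, 6, 15, 4, 9, 10, 12, 13, 8, 1, 16] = (16)(0 14 8 15 1 5 7 6 11 10 9 4)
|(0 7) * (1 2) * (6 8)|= 2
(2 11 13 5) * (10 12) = (2 11 13 5)(10 12) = [0, 1, 11, 3, 4, 2, 6, 7, 8, 9, 12, 13, 10, 5]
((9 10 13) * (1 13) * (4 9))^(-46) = ((1 13 4 9 10))^(-46) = (1 10 9 4 13)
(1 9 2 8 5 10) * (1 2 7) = [0, 9, 8, 3, 4, 10, 6, 1, 5, 7, 2] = (1 9 7)(2 8 5 10)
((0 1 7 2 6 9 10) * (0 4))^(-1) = (0 4 10 9 6 2 7 1)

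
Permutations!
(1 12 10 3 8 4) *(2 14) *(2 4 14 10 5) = (1 12 5 2 10 3 8 14 4) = [0, 12, 10, 8, 1, 2, 6, 7, 14, 9, 3, 11, 5, 13, 4]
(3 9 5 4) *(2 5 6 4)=[0, 1, 5, 9, 3, 2, 4, 7, 8, 6]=(2 5)(3 9 6 4)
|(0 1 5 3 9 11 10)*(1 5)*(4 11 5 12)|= 15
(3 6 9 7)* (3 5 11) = (3 6 9 7 5 11) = [0, 1, 2, 6, 4, 11, 9, 5, 8, 7, 10, 3]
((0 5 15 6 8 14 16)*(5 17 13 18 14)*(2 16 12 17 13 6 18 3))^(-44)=(0 13 3 2 16)(5 12)(6 18)(8 14)(15 17)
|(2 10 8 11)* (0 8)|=|(0 8 11 2 10)|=5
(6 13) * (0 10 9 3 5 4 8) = (0 10 9 3 5 4 8)(6 13) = [10, 1, 2, 5, 8, 4, 13, 7, 0, 3, 9, 11, 12, 6]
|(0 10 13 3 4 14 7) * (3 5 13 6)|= |(0 10 6 3 4 14 7)(5 13)|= 14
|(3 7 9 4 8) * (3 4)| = |(3 7 9)(4 8)| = 6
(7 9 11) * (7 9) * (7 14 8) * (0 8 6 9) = (0 8 7 14 6 9 11) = [8, 1, 2, 3, 4, 5, 9, 14, 7, 11, 10, 0, 12, 13, 6]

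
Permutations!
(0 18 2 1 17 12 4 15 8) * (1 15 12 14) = (0 18 2 15 8)(1 17 14)(4 12) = [18, 17, 15, 3, 12, 5, 6, 7, 0, 9, 10, 11, 4, 13, 1, 8, 16, 14, 2]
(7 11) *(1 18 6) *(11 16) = (1 18 6)(7 16 11) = [0, 18, 2, 3, 4, 5, 1, 16, 8, 9, 10, 7, 12, 13, 14, 15, 11, 17, 6]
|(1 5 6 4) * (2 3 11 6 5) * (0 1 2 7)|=15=|(0 1 7)(2 3 11 6 4)|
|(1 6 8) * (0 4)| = |(0 4)(1 6 8)| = 6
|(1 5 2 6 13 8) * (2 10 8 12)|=|(1 5 10 8)(2 6 13 12)|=4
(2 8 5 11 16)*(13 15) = (2 8 5 11 16)(13 15) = [0, 1, 8, 3, 4, 11, 6, 7, 5, 9, 10, 16, 12, 15, 14, 13, 2]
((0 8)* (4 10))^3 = (0 8)(4 10)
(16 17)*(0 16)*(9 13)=(0 16 17)(9 13)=[16, 1, 2, 3, 4, 5, 6, 7, 8, 13, 10, 11, 12, 9, 14, 15, 17, 0]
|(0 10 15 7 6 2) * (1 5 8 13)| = |(0 10 15 7 6 2)(1 5 8 13)| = 12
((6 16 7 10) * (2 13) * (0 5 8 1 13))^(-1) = ((0 5 8 1 13 2)(6 16 7 10))^(-1) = (0 2 13 1 8 5)(6 10 7 16)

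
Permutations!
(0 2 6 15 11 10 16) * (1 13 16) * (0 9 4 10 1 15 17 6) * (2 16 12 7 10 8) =(0 16 9 4 8 2)(1 13 12 7 10 15 11)(6 17) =[16, 13, 0, 3, 8, 5, 17, 10, 2, 4, 15, 1, 7, 12, 14, 11, 9, 6]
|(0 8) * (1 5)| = 2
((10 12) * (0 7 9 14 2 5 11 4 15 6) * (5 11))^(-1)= (0 6 15 4 11 2 14 9 7)(10 12)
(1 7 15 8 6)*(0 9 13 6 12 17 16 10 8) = (0 9 13 6 1 7 15)(8 12 17 16 10) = [9, 7, 2, 3, 4, 5, 1, 15, 12, 13, 8, 11, 17, 6, 14, 0, 10, 16]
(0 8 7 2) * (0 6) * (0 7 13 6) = (0 8 13 6 7 2) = [8, 1, 0, 3, 4, 5, 7, 2, 13, 9, 10, 11, 12, 6]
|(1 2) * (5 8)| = |(1 2)(5 8)| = 2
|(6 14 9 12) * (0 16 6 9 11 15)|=|(0 16 6 14 11 15)(9 12)|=6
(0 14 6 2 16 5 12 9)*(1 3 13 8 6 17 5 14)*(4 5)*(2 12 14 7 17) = (0 1 3 13 8 6 12 9)(2 16 7 17 4 5 14) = [1, 3, 16, 13, 5, 14, 12, 17, 6, 0, 10, 11, 9, 8, 2, 15, 7, 4]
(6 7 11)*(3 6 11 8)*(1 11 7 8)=(1 11 7)(3 6 8)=[0, 11, 2, 6, 4, 5, 8, 1, 3, 9, 10, 7]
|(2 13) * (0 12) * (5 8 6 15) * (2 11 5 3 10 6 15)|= 18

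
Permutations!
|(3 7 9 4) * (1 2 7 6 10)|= 8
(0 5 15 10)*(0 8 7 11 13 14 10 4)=(0 5 15 4)(7 11 13 14 10 8)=[5, 1, 2, 3, 0, 15, 6, 11, 7, 9, 8, 13, 12, 14, 10, 4]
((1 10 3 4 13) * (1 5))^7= (1 10 3 4 13 5)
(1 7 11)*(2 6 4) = (1 7 11)(2 6 4) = [0, 7, 6, 3, 2, 5, 4, 11, 8, 9, 10, 1]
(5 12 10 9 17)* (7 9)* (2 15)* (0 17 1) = (0 17 5 12 10 7 9 1)(2 15) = [17, 0, 15, 3, 4, 12, 6, 9, 8, 1, 7, 11, 10, 13, 14, 2, 16, 5]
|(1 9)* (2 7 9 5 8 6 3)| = |(1 5 8 6 3 2 7 9)| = 8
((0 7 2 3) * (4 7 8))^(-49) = ((0 8 4 7 2 3))^(-49) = (0 3 2 7 4 8)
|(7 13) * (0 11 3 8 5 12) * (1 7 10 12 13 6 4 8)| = 12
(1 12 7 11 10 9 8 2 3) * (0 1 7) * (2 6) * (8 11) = (0 1 12)(2 3 7 8 6)(9 11 10) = [1, 12, 3, 7, 4, 5, 2, 8, 6, 11, 9, 10, 0]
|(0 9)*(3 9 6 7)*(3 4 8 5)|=|(0 6 7 4 8 5 3 9)|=8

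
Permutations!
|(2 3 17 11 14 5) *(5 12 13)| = 8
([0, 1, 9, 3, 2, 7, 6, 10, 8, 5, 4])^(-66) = (10)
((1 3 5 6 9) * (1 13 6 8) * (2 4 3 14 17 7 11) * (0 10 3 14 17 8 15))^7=(0 3 15 10 5)(1 8 14 4 2 11 7 17)(6 9 13)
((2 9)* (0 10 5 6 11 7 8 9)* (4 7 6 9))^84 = ((0 10 5 9 2)(4 7 8)(6 11))^84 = (11)(0 2 9 5 10)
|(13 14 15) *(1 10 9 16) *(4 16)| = 15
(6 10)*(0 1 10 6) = (0 1 10) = [1, 10, 2, 3, 4, 5, 6, 7, 8, 9, 0]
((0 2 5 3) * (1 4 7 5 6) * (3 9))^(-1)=((0 2 6 1 4 7 5 9 3))^(-1)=(0 3 9 5 7 4 1 6 2)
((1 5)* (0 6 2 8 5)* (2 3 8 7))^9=((0 6 3 8 5 1)(2 7))^9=(0 8)(1 3)(2 7)(5 6)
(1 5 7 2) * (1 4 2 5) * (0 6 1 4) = (0 6 1 4 2)(5 7) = [6, 4, 0, 3, 2, 7, 1, 5]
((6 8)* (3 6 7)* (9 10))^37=((3 6 8 7)(9 10))^37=(3 6 8 7)(9 10)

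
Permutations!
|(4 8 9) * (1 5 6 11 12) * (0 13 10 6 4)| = 11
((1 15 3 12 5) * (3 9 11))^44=(1 9 3 5 15 11 12)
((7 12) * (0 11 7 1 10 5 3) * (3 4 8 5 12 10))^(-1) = (0 3 1 12 10 7 11)(4 5 8)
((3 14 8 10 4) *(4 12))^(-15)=((3 14 8 10 12 4))^(-15)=(3 10)(4 8)(12 14)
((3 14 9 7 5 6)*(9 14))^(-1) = ((14)(3 9 7 5 6))^(-1) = (14)(3 6 5 7 9)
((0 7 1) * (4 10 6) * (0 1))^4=(4 10 6)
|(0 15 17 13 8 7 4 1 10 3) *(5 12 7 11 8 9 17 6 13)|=|(0 15 6 13 9 17 5 12 7 4 1 10 3)(8 11)|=26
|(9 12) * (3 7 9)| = 4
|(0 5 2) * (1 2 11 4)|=|(0 5 11 4 1 2)|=6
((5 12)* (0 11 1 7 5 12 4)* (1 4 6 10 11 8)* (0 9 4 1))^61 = (12)(0 8)(1 7 5 6 10 11)(4 9) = ((12)(0 8)(1 7 5 6 10 11)(4 9))^61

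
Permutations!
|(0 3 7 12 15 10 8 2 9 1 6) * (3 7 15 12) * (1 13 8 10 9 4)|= 11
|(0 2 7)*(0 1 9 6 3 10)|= 8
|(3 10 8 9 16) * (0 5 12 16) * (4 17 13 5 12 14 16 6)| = 13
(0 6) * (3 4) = [6, 1, 2, 4, 3, 5, 0] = (0 6)(3 4)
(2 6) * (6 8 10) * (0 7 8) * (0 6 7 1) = (0 1)(2 6)(7 8 10) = [1, 0, 6, 3, 4, 5, 2, 8, 10, 9, 7]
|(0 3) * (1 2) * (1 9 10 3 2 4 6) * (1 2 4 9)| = 8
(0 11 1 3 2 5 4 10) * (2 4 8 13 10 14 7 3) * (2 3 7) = (0 11 1 3 4 14 2 5 8 13 10) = [11, 3, 5, 4, 14, 8, 6, 7, 13, 9, 0, 1, 12, 10, 2]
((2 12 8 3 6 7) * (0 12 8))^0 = ((0 12)(2 8 3 6 7))^0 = (12)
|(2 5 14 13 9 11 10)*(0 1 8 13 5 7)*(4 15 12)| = 18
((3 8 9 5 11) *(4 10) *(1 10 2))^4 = (3 11 5 9 8)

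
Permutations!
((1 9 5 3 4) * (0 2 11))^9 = (11)(1 4 3 5 9)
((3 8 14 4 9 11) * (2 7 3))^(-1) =(2 11 9 4 14 8 3 7)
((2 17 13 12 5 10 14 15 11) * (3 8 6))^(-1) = (2 11 15 14 10 5 12 13 17)(3 6 8)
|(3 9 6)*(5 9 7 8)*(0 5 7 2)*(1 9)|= 14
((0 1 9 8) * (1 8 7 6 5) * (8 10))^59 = (0 8 10)(1 5 6 7 9)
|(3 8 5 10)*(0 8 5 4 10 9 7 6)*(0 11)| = |(0 8 4 10 3 5 9 7 6 11)| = 10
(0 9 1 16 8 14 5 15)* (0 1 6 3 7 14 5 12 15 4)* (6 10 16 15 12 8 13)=[9, 15, 2, 7, 0, 4, 3, 14, 5, 10, 16, 11, 12, 6, 8, 1, 13]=(0 9 10 16 13 6 3 7 14 8 5 4)(1 15)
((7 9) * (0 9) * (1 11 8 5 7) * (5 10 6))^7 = (0 5 10 11 9 7 6 8 1)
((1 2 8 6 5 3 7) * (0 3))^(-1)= (0 5 6 8 2 1 7 3)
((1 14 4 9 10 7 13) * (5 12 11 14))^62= (1 12 14 9 7)(4 10 13 5 11)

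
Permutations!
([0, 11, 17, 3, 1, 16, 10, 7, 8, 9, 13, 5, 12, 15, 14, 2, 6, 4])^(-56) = (1 4 17 2 15 13 10 6 16 5 11)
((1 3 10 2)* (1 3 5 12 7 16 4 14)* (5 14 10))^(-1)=((1 14)(2 3 5 12 7 16 4 10))^(-1)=(1 14)(2 10 4 16 7 12 5 3)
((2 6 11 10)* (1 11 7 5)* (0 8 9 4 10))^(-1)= (0 11 1 5 7 6 2 10 4 9 8)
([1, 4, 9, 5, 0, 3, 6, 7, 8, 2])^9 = [0, 1, 9, 5, 4, 3, 6, 7, 8, 2]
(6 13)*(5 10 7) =(5 10 7)(6 13) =[0, 1, 2, 3, 4, 10, 13, 5, 8, 9, 7, 11, 12, 6]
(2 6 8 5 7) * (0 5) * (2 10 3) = (0 5 7 10 3 2 6 8) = [5, 1, 6, 2, 4, 7, 8, 10, 0, 9, 3]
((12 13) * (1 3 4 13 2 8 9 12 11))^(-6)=(1 11 13 4 3)(2 9)(8 12)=((1 3 4 13 11)(2 8 9 12))^(-6)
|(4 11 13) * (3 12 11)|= |(3 12 11 13 4)|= 5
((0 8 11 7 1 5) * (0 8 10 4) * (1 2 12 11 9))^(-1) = (0 4 10)(1 9 8 5)(2 7 11 12)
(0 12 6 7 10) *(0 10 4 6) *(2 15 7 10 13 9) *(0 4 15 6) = [12, 1, 6, 3, 0, 5, 10, 15, 8, 2, 13, 11, 4, 9, 14, 7] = (0 12 4)(2 6 10 13 9)(7 15)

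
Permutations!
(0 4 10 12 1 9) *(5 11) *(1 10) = (0 4 1 9)(5 11)(10 12) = [4, 9, 2, 3, 1, 11, 6, 7, 8, 0, 12, 5, 10]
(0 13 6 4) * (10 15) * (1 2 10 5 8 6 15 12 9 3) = (0 13 15 5 8 6 4)(1 2 10 12 9 3) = [13, 2, 10, 1, 0, 8, 4, 7, 6, 3, 12, 11, 9, 15, 14, 5]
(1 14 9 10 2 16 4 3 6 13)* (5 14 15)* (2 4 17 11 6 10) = [0, 15, 16, 10, 3, 14, 13, 7, 8, 2, 4, 6, 12, 1, 9, 5, 17, 11] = (1 15 5 14 9 2 16 17 11 6 13)(3 10 4)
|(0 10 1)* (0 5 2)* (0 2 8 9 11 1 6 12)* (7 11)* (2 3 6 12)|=|(0 10 12)(1 5 8 9 7 11)(2 3 6)|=6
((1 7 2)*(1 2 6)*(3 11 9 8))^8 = (11)(1 6 7)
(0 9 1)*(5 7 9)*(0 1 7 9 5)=(5 9 7)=[0, 1, 2, 3, 4, 9, 6, 5, 8, 7]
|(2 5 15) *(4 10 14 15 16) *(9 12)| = 14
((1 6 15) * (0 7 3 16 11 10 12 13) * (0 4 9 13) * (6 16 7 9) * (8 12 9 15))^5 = (0 10 8 16 4 15 9 12 11 6 1 13)(3 7)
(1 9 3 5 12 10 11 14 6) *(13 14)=(1 9 3 5 12 10 11 13 14 6)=[0, 9, 2, 5, 4, 12, 1, 7, 8, 3, 11, 13, 10, 14, 6]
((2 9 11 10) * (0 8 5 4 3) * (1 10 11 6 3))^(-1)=((11)(0 8 5 4 1 10 2 9 6 3))^(-1)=(11)(0 3 6 9 2 10 1 4 5 8)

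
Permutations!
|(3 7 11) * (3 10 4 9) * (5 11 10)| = |(3 7 10 4 9)(5 11)| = 10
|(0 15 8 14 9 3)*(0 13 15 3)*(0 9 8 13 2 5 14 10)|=|(0 3 2 5 14 8 10)(13 15)|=14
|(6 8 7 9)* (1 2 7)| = 6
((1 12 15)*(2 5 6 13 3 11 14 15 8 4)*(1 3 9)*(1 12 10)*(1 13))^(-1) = (1 6 5 2 4 8 12 9 13 10)(3 15 14 11)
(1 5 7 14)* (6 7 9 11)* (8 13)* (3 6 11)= (1 5 9 3 6 7 14)(8 13)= [0, 5, 2, 6, 4, 9, 7, 14, 13, 3, 10, 11, 12, 8, 1]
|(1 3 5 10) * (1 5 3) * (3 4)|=|(3 4)(5 10)|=2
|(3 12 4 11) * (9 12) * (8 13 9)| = 7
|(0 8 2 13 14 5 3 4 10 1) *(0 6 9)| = 12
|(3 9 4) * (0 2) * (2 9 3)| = 4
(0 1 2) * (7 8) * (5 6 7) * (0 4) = [1, 2, 4, 3, 0, 6, 7, 8, 5] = (0 1 2 4)(5 6 7 8)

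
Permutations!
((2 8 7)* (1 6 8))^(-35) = ((1 6 8 7 2))^(-35) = (8)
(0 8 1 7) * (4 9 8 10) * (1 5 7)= (0 10 4 9 8 5 7)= [10, 1, 2, 3, 9, 7, 6, 0, 5, 8, 4]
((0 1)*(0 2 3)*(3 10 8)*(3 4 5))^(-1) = (0 3 5 4 8 10 2 1)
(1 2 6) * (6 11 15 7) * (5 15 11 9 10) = (1 2 9 10 5 15 7 6) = [0, 2, 9, 3, 4, 15, 1, 6, 8, 10, 5, 11, 12, 13, 14, 7]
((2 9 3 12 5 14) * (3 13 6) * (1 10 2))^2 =(1 2 13 3 5)(6 12 14 10 9)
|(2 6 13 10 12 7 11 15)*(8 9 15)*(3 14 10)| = 12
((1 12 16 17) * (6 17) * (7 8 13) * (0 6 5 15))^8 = ((0 6 17 1 12 16 5 15)(7 8 13))^8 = (17)(7 13 8)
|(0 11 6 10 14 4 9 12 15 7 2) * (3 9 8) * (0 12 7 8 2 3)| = 30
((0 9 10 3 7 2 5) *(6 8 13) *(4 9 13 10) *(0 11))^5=((0 13 6 8 10 3 7 2 5 11)(4 9))^5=(0 3)(2 6)(4 9)(5 8)(7 13)(10 11)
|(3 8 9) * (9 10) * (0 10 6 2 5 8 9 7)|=12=|(0 10 7)(2 5 8 6)(3 9)|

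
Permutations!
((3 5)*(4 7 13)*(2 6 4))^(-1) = ((2 6 4 7 13)(3 5))^(-1) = (2 13 7 4 6)(3 5)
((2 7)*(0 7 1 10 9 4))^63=(10)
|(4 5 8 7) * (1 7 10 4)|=4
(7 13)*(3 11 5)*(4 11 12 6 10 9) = [0, 1, 2, 12, 11, 3, 10, 13, 8, 4, 9, 5, 6, 7] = (3 12 6 10 9 4 11 5)(7 13)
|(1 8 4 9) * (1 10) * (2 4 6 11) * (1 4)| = 15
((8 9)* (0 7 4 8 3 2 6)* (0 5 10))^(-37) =(0 8 2 10 4 3 5 7 9 6)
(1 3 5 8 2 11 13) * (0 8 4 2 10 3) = (0 8 10 3 5 4 2 11 13 1) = [8, 0, 11, 5, 2, 4, 6, 7, 10, 9, 3, 13, 12, 1]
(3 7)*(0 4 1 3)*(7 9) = (0 4 1 3 9 7) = [4, 3, 2, 9, 1, 5, 6, 0, 8, 7]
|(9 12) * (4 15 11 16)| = 4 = |(4 15 11 16)(9 12)|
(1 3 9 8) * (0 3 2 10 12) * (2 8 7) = (0 3 9 7 2 10 12)(1 8) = [3, 8, 10, 9, 4, 5, 6, 2, 1, 7, 12, 11, 0]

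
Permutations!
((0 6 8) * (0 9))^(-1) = (0 9 8 6) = ((0 6 8 9))^(-1)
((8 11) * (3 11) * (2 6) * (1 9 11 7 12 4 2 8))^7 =(12)(1 9 11) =((1 9 11)(2 6 8 3 7 12 4))^7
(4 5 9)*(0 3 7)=(0 3 7)(4 5 9)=[3, 1, 2, 7, 5, 9, 6, 0, 8, 4]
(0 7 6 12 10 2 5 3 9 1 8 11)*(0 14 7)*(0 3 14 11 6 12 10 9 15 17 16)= (0 3 15 17 16)(1 8 6 10 2 5 14 7 12 9)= [3, 8, 5, 15, 4, 14, 10, 12, 6, 1, 2, 11, 9, 13, 7, 17, 0, 16]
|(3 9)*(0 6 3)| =|(0 6 3 9)| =4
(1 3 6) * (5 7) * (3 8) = (1 8 3 6)(5 7) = [0, 8, 2, 6, 4, 7, 1, 5, 3]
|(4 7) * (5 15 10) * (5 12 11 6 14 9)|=8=|(4 7)(5 15 10 12 11 6 14 9)|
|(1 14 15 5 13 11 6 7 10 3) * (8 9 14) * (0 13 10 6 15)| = 22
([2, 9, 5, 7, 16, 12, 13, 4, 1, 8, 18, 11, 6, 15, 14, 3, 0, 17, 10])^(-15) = [3, 1, 7, 12, 13, 4, 0, 6, 8, 9, 18, 11, 16, 2, 14, 5, 15, 17, 10]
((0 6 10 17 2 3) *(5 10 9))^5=(0 17 9 3 10 6 2 5)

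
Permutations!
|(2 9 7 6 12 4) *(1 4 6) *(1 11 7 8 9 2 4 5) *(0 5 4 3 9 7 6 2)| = 12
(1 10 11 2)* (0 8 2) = (0 8 2 1 10 11) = [8, 10, 1, 3, 4, 5, 6, 7, 2, 9, 11, 0]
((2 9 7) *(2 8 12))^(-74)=(2 9 7 8 12)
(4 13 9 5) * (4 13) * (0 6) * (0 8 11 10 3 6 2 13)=(0 2 13 9 5)(3 6 8 11 10)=[2, 1, 13, 6, 4, 0, 8, 7, 11, 5, 3, 10, 12, 9]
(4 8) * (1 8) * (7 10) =(1 8 4)(7 10) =[0, 8, 2, 3, 1, 5, 6, 10, 4, 9, 7]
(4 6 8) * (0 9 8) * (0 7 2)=[9, 1, 0, 3, 6, 5, 7, 2, 4, 8]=(0 9 8 4 6 7 2)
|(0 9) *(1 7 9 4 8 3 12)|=|(0 4 8 3 12 1 7 9)|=8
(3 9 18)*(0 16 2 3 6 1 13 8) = (0 16 2 3 9 18 6 1 13 8) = [16, 13, 3, 9, 4, 5, 1, 7, 0, 18, 10, 11, 12, 8, 14, 15, 2, 17, 6]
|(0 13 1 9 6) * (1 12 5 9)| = |(0 13 12 5 9 6)| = 6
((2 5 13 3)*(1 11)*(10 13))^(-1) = ((1 11)(2 5 10 13 3))^(-1) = (1 11)(2 3 13 10 5)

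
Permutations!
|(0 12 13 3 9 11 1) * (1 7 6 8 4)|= |(0 12 13 3 9 11 7 6 8 4 1)|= 11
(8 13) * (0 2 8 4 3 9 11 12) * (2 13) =(0 13 4 3 9 11 12)(2 8) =[13, 1, 8, 9, 3, 5, 6, 7, 2, 11, 10, 12, 0, 4]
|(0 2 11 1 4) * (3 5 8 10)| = 20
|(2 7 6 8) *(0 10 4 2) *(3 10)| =8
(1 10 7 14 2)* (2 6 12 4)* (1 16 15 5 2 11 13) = (1 10 7 14 6 12 4 11 13)(2 16 15 5) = [0, 10, 16, 3, 11, 2, 12, 14, 8, 9, 7, 13, 4, 1, 6, 5, 15]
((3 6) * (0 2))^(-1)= ((0 2)(3 6))^(-1)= (0 2)(3 6)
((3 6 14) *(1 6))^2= ((1 6 14 3))^2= (1 14)(3 6)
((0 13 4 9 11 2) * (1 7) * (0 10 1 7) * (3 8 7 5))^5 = ((0 13 4 9 11 2 10 1)(3 8 7 5))^5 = (0 2 4 1 11 13 10 9)(3 8 7 5)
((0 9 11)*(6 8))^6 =(11)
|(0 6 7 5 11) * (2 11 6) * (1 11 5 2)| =12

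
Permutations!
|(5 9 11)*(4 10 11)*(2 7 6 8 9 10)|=6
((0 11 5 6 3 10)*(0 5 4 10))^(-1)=((0 11 4 10 5 6 3))^(-1)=(0 3 6 5 10 4 11)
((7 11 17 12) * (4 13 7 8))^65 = (4 7 17 8 13 11 12)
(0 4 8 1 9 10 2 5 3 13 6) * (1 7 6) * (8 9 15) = (0 4 9 10 2 5 3 13 1 15 8 7 6) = [4, 15, 5, 13, 9, 3, 0, 6, 7, 10, 2, 11, 12, 1, 14, 8]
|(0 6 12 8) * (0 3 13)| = 6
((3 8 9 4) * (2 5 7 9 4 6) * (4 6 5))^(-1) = (2 6 8 3 4)(5 9 7)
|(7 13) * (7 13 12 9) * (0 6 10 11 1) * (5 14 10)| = 21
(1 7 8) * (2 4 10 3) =(1 7 8)(2 4 10 3) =[0, 7, 4, 2, 10, 5, 6, 8, 1, 9, 3]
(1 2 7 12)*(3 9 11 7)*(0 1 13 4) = (0 1 2 3 9 11 7 12 13 4) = [1, 2, 3, 9, 0, 5, 6, 12, 8, 11, 10, 7, 13, 4]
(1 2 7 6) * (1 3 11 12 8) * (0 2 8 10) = (0 2 7 6 3 11 12 10)(1 8) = [2, 8, 7, 11, 4, 5, 3, 6, 1, 9, 0, 12, 10]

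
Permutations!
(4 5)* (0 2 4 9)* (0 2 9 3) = (0 9 2 4 5 3) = [9, 1, 4, 0, 5, 3, 6, 7, 8, 2]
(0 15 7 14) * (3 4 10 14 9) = (0 15 7 9 3 4 10 14) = [15, 1, 2, 4, 10, 5, 6, 9, 8, 3, 14, 11, 12, 13, 0, 7]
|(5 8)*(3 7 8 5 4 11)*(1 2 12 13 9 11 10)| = |(1 2 12 13 9 11 3 7 8 4 10)| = 11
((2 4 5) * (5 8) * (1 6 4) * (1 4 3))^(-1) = ((1 6 3)(2 4 8 5))^(-1) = (1 3 6)(2 5 8 4)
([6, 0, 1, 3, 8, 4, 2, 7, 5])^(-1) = (0 1 2 6)(4 5 8)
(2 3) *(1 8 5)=(1 8 5)(2 3)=[0, 8, 3, 2, 4, 1, 6, 7, 5]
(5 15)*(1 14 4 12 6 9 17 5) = (1 14 4 12 6 9 17 5 15) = [0, 14, 2, 3, 12, 15, 9, 7, 8, 17, 10, 11, 6, 13, 4, 1, 16, 5]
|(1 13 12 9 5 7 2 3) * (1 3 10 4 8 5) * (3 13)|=|(1 3 13 12 9)(2 10 4 8 5 7)|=30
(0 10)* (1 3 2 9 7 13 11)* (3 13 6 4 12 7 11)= (0 10)(1 13 3 2 9 11)(4 12 7 6)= [10, 13, 9, 2, 12, 5, 4, 6, 8, 11, 0, 1, 7, 3]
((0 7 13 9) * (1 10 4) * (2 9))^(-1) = ((0 7 13 2 9)(1 10 4))^(-1) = (0 9 2 13 7)(1 4 10)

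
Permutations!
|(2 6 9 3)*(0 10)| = |(0 10)(2 6 9 3)| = 4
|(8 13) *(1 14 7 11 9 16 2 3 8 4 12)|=12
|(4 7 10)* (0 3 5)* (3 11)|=12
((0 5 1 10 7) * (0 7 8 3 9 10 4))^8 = ((0 5 1 4)(3 9 10 8))^8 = (10)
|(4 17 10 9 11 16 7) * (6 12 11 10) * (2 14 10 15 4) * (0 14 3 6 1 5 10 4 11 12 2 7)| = 33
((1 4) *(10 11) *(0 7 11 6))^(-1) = ((0 7 11 10 6)(1 4))^(-1) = (0 6 10 11 7)(1 4)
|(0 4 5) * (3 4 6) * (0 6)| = |(3 4 5 6)| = 4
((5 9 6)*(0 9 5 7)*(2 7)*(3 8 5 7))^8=(9)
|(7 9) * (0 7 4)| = |(0 7 9 4)| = 4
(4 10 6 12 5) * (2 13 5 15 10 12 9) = [0, 1, 13, 3, 12, 4, 9, 7, 8, 2, 6, 11, 15, 5, 14, 10] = (2 13 5 4 12 15 10 6 9)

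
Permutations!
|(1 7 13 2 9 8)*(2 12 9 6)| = 6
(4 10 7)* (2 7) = (2 7 4 10) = [0, 1, 7, 3, 10, 5, 6, 4, 8, 9, 2]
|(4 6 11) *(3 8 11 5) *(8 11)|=5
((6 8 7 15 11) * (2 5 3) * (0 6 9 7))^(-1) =(0 8 6)(2 3 5)(7 9 11 15)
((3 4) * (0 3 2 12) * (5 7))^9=(0 12 2 4 3)(5 7)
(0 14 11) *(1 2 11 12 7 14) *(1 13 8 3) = [13, 2, 11, 1, 4, 5, 6, 14, 3, 9, 10, 0, 7, 8, 12] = (0 13 8 3 1 2 11)(7 14 12)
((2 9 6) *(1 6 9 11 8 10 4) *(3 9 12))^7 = (3 9 12)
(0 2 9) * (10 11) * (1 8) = (0 2 9)(1 8)(10 11) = [2, 8, 9, 3, 4, 5, 6, 7, 1, 0, 11, 10]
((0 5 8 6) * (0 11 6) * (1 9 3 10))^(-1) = ((0 5 8)(1 9 3 10)(6 11))^(-1) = (0 8 5)(1 10 3 9)(6 11)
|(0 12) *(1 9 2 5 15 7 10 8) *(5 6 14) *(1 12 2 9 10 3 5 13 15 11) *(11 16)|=15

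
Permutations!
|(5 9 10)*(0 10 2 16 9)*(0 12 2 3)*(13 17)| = |(0 10 5 12 2 16 9 3)(13 17)| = 8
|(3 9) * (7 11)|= |(3 9)(7 11)|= 2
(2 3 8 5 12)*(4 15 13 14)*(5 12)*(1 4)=(1 4 15 13 14)(2 3 8 12)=[0, 4, 3, 8, 15, 5, 6, 7, 12, 9, 10, 11, 2, 14, 1, 13]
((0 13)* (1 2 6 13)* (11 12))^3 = (0 6 1 13 2)(11 12)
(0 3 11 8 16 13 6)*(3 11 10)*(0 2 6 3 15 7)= (0 11 8 16 13 3 10 15 7)(2 6)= [11, 1, 6, 10, 4, 5, 2, 0, 16, 9, 15, 8, 12, 3, 14, 7, 13]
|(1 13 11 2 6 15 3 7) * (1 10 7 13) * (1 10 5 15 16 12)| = 12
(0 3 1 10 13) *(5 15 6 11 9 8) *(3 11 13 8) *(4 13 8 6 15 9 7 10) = (15)(0 11 7 10 6 8 5 9 3 1 4 13) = [11, 4, 2, 1, 13, 9, 8, 10, 5, 3, 6, 7, 12, 0, 14, 15]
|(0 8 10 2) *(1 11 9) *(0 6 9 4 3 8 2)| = |(0 2 6 9 1 11 4 3 8 10)| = 10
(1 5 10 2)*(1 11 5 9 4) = (1 9 4)(2 11 5 10) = [0, 9, 11, 3, 1, 10, 6, 7, 8, 4, 2, 5]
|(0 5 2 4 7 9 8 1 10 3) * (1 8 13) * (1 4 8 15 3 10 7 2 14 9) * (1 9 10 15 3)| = 13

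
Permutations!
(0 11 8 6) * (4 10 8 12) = (0 11 12 4 10 8 6) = [11, 1, 2, 3, 10, 5, 0, 7, 6, 9, 8, 12, 4]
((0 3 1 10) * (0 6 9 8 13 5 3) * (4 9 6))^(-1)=(1 3 5 13 8 9 4 10)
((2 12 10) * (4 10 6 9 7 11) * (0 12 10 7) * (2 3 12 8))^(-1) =(0 9 6 12 3 10 2 8)(4 11 7)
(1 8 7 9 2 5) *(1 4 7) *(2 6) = (1 8)(2 5 4 7 9 6) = [0, 8, 5, 3, 7, 4, 2, 9, 1, 6]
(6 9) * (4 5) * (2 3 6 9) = (9)(2 3 6)(4 5) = [0, 1, 3, 6, 5, 4, 2, 7, 8, 9]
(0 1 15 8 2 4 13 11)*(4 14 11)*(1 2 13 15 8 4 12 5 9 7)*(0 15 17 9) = (0 2 14 11 15 4 17 9 7 1 8 13 12 5) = [2, 8, 14, 3, 17, 0, 6, 1, 13, 7, 10, 15, 5, 12, 11, 4, 16, 9]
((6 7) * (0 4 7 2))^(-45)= (7)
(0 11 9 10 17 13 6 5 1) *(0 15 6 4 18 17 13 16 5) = [11, 15, 2, 3, 18, 1, 0, 7, 8, 10, 13, 9, 12, 4, 14, 6, 5, 16, 17] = (0 11 9 10 13 4 18 17 16 5 1 15 6)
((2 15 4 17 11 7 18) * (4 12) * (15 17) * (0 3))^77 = (0 3)(2 11 18 17 7)(4 12 15)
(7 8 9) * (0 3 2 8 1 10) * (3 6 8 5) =[6, 10, 5, 2, 4, 3, 8, 1, 9, 7, 0] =(0 6 8 9 7 1 10)(2 5 3)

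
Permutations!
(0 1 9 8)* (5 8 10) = (0 1 9 10 5 8) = [1, 9, 2, 3, 4, 8, 6, 7, 0, 10, 5]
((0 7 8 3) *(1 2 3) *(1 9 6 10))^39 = ((0 7 8 9 6 10 1 2 3))^39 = (0 9 1)(2 7 6)(3 8 10)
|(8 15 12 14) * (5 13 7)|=12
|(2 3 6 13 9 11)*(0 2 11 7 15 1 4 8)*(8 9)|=|(0 2 3 6 13 8)(1 4 9 7 15)|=30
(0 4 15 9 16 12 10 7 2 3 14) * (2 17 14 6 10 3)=(0 4 15 9 16 12 3 6 10 7 17 14)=[4, 1, 2, 6, 15, 5, 10, 17, 8, 16, 7, 11, 3, 13, 0, 9, 12, 14]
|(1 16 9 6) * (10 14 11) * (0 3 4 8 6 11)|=11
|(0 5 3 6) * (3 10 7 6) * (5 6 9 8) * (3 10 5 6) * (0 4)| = 8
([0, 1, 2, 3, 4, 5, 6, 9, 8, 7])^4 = (9)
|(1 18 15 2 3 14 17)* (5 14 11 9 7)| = 11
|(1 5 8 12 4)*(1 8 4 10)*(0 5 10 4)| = |(0 5)(1 10)(4 8 12)| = 6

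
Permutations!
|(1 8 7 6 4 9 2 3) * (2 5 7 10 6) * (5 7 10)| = |(1 8 5 10 6 4 9 7 2 3)| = 10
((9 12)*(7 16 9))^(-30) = ((7 16 9 12))^(-30) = (7 9)(12 16)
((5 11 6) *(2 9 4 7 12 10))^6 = (12)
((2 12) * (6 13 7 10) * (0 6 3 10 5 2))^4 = ((0 6 13 7 5 2 12)(3 10))^4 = (0 5 6 2 13 12 7)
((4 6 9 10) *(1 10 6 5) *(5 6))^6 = ((1 10 4 6 9 5))^6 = (10)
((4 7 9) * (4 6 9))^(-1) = ((4 7)(6 9))^(-1) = (4 7)(6 9)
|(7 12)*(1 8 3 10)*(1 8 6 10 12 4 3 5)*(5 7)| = 9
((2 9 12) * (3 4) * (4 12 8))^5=(2 12 3 4 8 9)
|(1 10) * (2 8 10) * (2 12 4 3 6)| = |(1 12 4 3 6 2 8 10)| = 8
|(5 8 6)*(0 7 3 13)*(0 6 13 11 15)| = 20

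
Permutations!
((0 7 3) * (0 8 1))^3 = ((0 7 3 8 1))^3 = (0 8 7 1 3)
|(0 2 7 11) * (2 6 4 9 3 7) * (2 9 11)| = 4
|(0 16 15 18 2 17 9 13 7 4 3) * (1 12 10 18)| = 14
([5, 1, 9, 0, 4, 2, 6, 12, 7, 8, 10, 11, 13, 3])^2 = [2, 1, 8, 5, 4, 9, 6, 13, 12, 7, 10, 11, 3, 0]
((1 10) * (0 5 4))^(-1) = ((0 5 4)(1 10))^(-1) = (0 4 5)(1 10)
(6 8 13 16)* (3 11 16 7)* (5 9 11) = (3 5 9 11 16 6 8 13 7) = [0, 1, 2, 5, 4, 9, 8, 3, 13, 11, 10, 16, 12, 7, 14, 15, 6]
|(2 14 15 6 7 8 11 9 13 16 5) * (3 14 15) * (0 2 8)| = 30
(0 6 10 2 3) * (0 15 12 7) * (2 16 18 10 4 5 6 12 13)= [12, 1, 3, 15, 5, 6, 4, 0, 8, 9, 16, 11, 7, 2, 14, 13, 18, 17, 10]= (0 12 7)(2 3 15 13)(4 5 6)(10 16 18)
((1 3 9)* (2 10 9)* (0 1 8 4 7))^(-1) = ((0 1 3 2 10 9 8 4 7))^(-1) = (0 7 4 8 9 10 2 3 1)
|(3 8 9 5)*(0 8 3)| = 4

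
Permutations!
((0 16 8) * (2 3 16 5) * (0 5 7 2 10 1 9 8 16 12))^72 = (16)(0 2 12 7 3)(1 8 10 9 5)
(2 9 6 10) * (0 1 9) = (0 1 9 6 10 2) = [1, 9, 0, 3, 4, 5, 10, 7, 8, 6, 2]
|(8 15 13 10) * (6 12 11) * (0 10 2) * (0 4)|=|(0 10 8 15 13 2 4)(6 12 11)|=21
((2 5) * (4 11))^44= ((2 5)(4 11))^44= (11)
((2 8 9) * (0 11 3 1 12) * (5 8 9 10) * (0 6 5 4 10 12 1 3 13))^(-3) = (13)(2 9)(4 10)(5 8 12 6)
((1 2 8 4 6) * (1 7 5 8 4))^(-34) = ((1 2 4 6 7 5 8))^(-34) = (1 2 4 6 7 5 8)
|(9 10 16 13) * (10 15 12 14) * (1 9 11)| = 9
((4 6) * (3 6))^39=(6)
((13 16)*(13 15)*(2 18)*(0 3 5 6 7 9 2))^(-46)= (0 5 7 2)(3 6 9 18)(13 15 16)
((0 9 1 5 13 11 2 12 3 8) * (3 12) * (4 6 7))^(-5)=(0 13 8 5 3 1 2 9 11)(4 6 7)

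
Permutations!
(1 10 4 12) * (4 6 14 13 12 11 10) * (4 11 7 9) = [0, 11, 2, 3, 7, 5, 14, 9, 8, 4, 6, 10, 1, 12, 13] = (1 11 10 6 14 13 12)(4 7 9)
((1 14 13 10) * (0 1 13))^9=((0 1 14)(10 13))^9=(14)(10 13)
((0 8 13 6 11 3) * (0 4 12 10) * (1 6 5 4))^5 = (0 12 5 8 10 4 13)(1 6 11 3)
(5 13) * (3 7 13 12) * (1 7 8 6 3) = [0, 7, 2, 8, 4, 12, 3, 13, 6, 9, 10, 11, 1, 5] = (1 7 13 5 12)(3 8 6)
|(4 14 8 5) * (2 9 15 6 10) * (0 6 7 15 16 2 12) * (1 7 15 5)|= 12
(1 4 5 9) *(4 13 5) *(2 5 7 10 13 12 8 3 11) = (1 12 8 3 11 2 5 9)(7 10 13) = [0, 12, 5, 11, 4, 9, 6, 10, 3, 1, 13, 2, 8, 7]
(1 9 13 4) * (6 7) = (1 9 13 4)(6 7) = [0, 9, 2, 3, 1, 5, 7, 6, 8, 13, 10, 11, 12, 4]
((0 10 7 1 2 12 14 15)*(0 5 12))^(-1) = (0 2 1 7 10)(5 15 14 12)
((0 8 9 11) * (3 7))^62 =(0 9)(8 11)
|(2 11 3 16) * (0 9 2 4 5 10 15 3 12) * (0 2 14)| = 6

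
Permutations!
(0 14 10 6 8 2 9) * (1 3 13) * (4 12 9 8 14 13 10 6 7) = (0 13 1 3 10 7 4 12 9)(2 8)(6 14) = [13, 3, 8, 10, 12, 5, 14, 4, 2, 0, 7, 11, 9, 1, 6]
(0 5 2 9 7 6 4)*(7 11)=(0 5 2 9 11 7 6 4)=[5, 1, 9, 3, 0, 2, 4, 6, 8, 11, 10, 7]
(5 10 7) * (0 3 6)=(0 3 6)(5 10 7)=[3, 1, 2, 6, 4, 10, 0, 5, 8, 9, 7]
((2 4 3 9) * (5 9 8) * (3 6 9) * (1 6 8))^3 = (1 2 5 6 4 3 9 8)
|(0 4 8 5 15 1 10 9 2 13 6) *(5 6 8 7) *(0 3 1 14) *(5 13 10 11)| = |(0 4 7 13 8 6 3 1 11 5 15 14)(2 10 9)| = 12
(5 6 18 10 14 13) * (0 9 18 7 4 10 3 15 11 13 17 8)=(0 9 18 3 15 11 13 5 6 7 4 10 14 17 8)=[9, 1, 2, 15, 10, 6, 7, 4, 0, 18, 14, 13, 12, 5, 17, 11, 16, 8, 3]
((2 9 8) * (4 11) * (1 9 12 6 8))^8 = (12)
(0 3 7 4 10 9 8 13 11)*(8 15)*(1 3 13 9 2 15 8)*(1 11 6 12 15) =(0 13 6 12 15 11)(1 3 7 4 10 2)(8 9) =[13, 3, 1, 7, 10, 5, 12, 4, 9, 8, 2, 0, 15, 6, 14, 11]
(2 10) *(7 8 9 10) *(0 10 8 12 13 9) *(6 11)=(0 10 2 7 12 13 9 8)(6 11)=[10, 1, 7, 3, 4, 5, 11, 12, 0, 8, 2, 6, 13, 9]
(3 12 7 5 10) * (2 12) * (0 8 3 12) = (0 8 3 2)(5 10 12 7) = [8, 1, 0, 2, 4, 10, 6, 5, 3, 9, 12, 11, 7]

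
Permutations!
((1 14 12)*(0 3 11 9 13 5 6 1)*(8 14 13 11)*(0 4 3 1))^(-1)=((0 1 13 5 6)(3 8 14 12 4)(9 11))^(-1)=(0 6 5 13 1)(3 4 12 14 8)(9 11)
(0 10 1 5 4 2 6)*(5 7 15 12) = (0 10 1 7 15 12 5 4 2 6) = [10, 7, 6, 3, 2, 4, 0, 15, 8, 9, 1, 11, 5, 13, 14, 12]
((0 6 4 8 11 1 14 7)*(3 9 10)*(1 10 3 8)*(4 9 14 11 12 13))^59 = (0 7 14 3 9 6)(1 8 4 10 13 11 12)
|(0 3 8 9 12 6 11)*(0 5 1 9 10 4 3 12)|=28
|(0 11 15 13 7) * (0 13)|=6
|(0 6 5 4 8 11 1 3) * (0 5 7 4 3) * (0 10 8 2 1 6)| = 8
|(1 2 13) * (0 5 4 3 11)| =15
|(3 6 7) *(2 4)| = |(2 4)(3 6 7)| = 6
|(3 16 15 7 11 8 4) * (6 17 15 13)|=10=|(3 16 13 6 17 15 7 11 8 4)|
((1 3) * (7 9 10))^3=((1 3)(7 9 10))^3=(10)(1 3)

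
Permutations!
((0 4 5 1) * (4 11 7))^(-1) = (0 1 5 4 7 11)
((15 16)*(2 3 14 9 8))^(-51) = ((2 3 14 9 8)(15 16))^(-51) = (2 8 9 14 3)(15 16)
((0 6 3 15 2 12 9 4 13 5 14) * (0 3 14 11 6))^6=(2 11 12 6 9 14 4 3 13 15 5)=((2 12 9 4 13 5 11 6 14 3 15))^6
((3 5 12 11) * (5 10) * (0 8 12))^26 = ((0 8 12 11 3 10 5))^26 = (0 10 11 8 5 3 12)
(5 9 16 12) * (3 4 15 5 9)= (3 4 15 5)(9 16 12)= [0, 1, 2, 4, 15, 3, 6, 7, 8, 16, 10, 11, 9, 13, 14, 5, 12]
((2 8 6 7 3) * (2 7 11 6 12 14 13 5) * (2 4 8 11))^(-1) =(2 6 11)(3 7)(4 5 13 14 12 8)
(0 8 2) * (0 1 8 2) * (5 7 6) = (0 2 1 8)(5 7 6) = [2, 8, 1, 3, 4, 7, 5, 6, 0]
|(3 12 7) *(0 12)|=4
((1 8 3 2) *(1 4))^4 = (1 4 2 3 8)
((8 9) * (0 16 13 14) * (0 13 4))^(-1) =((0 16 4)(8 9)(13 14))^(-1) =(0 4 16)(8 9)(13 14)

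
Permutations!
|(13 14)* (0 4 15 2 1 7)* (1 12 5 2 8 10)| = 42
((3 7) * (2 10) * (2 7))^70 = ((2 10 7 3))^70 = (2 7)(3 10)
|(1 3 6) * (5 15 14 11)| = 12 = |(1 3 6)(5 15 14 11)|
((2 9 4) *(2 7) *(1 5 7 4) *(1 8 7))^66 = (2 8)(7 9)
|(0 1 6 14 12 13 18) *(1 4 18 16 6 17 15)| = 15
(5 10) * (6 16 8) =(5 10)(6 16 8) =[0, 1, 2, 3, 4, 10, 16, 7, 6, 9, 5, 11, 12, 13, 14, 15, 8]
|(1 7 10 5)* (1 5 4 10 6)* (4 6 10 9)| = 4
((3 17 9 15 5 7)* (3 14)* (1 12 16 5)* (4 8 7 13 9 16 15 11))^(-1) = ((1 12 15)(3 17 16 5 13 9 11 4 8 7 14))^(-1) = (1 15 12)(3 14 7 8 4 11 9 13 5 16 17)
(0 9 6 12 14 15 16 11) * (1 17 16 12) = (0 9 6 1 17 16 11)(12 14 15) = [9, 17, 2, 3, 4, 5, 1, 7, 8, 6, 10, 0, 14, 13, 15, 12, 11, 16]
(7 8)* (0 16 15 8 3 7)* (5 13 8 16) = (0 5 13 8)(3 7)(15 16) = [5, 1, 2, 7, 4, 13, 6, 3, 0, 9, 10, 11, 12, 8, 14, 16, 15]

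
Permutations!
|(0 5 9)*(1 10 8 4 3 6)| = |(0 5 9)(1 10 8 4 3 6)| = 6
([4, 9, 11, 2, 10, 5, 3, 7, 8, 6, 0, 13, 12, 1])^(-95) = [4, 3, 1, 13, 10, 5, 11, 7, 8, 2, 0, 9, 12, 6]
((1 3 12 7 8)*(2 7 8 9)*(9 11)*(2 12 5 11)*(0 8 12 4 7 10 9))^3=(12)(0 3)(1 11)(2 4 10 7 9)(5 8)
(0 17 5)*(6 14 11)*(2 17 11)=[11, 1, 17, 3, 4, 0, 14, 7, 8, 9, 10, 6, 12, 13, 2, 15, 16, 5]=(0 11 6 14 2 17 5)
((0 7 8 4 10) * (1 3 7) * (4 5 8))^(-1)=(0 10 4 7 3 1)(5 8)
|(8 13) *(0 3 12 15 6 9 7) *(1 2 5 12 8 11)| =13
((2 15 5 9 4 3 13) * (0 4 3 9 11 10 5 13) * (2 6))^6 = (0 9)(2 13)(3 4)(6 15) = ((0 4 9 3)(2 15 13 6)(5 11 10))^6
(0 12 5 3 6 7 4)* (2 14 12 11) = [11, 1, 14, 6, 0, 3, 7, 4, 8, 9, 10, 2, 5, 13, 12] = (0 11 2 14 12 5 3 6 7 4)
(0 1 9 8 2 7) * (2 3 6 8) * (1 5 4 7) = (0 5 4 7)(1 9 2)(3 6 8) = [5, 9, 1, 6, 7, 4, 8, 0, 3, 2]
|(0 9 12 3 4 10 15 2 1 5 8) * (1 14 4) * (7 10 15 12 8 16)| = |(0 9 8)(1 5 16 7 10 12 3)(2 14 4 15)| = 84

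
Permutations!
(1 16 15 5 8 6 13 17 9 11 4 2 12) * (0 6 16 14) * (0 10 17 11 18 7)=[6, 14, 12, 3, 2, 8, 13, 0, 16, 18, 17, 4, 1, 11, 10, 5, 15, 9, 7]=(0 6 13 11 4 2 12 1 14 10 17 9 18 7)(5 8 16 15)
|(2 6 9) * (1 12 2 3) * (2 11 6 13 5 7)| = |(1 12 11 6 9 3)(2 13 5 7)| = 12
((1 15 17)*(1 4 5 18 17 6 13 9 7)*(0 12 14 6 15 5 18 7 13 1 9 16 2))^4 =(0 1 13 12 5 16 14 7 2 6 9)(4 18 17)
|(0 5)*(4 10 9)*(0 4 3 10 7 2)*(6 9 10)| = 15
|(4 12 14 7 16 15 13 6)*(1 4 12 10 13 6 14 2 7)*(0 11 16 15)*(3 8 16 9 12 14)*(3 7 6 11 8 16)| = 12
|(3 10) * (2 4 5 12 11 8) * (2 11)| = |(2 4 5 12)(3 10)(8 11)| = 4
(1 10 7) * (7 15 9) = [0, 10, 2, 3, 4, 5, 6, 1, 8, 7, 15, 11, 12, 13, 14, 9] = (1 10 15 9 7)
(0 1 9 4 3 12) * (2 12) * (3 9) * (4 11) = (0 1 3 2 12)(4 9 11) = [1, 3, 12, 2, 9, 5, 6, 7, 8, 11, 10, 4, 0]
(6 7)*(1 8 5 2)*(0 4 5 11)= [4, 8, 1, 3, 5, 2, 7, 6, 11, 9, 10, 0]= (0 4 5 2 1 8 11)(6 7)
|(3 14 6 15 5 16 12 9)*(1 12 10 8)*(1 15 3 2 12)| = 15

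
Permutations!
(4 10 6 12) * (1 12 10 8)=[0, 12, 2, 3, 8, 5, 10, 7, 1, 9, 6, 11, 4]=(1 12 4 8)(6 10)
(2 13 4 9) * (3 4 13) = (13)(2 3 4 9) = [0, 1, 3, 4, 9, 5, 6, 7, 8, 2, 10, 11, 12, 13]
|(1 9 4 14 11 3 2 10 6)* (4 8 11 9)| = 10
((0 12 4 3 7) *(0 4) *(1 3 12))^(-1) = (0 12 4 7 3 1)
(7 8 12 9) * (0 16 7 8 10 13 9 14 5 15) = [16, 1, 2, 3, 4, 15, 6, 10, 12, 8, 13, 11, 14, 9, 5, 0, 7] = (0 16 7 10 13 9 8 12 14 5 15)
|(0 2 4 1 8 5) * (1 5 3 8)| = |(0 2 4 5)(3 8)| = 4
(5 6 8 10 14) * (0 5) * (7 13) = [5, 1, 2, 3, 4, 6, 8, 13, 10, 9, 14, 11, 12, 7, 0] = (0 5 6 8 10 14)(7 13)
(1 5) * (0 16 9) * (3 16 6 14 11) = (0 6 14 11 3 16 9)(1 5) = [6, 5, 2, 16, 4, 1, 14, 7, 8, 0, 10, 3, 12, 13, 11, 15, 9]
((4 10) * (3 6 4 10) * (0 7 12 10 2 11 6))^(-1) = (0 3 4 6 11 2 10 12 7)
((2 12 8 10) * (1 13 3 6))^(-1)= (1 6 3 13)(2 10 8 12)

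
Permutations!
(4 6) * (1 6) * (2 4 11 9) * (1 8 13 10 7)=(1 6 11 9 2 4 8 13 10 7)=[0, 6, 4, 3, 8, 5, 11, 1, 13, 2, 7, 9, 12, 10]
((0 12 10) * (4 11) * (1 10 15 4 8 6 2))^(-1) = ((0 12 15 4 11 8 6 2 1 10))^(-1) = (0 10 1 2 6 8 11 4 15 12)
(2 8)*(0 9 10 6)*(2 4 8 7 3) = (0 9 10 6)(2 7 3)(4 8) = [9, 1, 7, 2, 8, 5, 0, 3, 4, 10, 6]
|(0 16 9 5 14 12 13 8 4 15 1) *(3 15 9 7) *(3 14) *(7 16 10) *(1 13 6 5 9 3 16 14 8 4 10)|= |(0 1)(3 15 13 4)(5 16 14 12 6)(7 8 10)|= 60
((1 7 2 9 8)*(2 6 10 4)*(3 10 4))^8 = (10)(1 7 6 4 2 9 8) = ((1 7 6 4 2 9 8)(3 10))^8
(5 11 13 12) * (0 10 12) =(0 10 12 5 11 13) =[10, 1, 2, 3, 4, 11, 6, 7, 8, 9, 12, 13, 5, 0]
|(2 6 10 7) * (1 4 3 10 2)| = |(1 4 3 10 7)(2 6)| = 10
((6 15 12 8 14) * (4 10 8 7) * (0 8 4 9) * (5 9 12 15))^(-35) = ((15)(0 8 14 6 5 9)(4 10)(7 12))^(-35) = (15)(0 8 14 6 5 9)(4 10)(7 12)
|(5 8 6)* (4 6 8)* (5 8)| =|(4 6 8 5)| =4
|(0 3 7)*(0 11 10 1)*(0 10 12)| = 10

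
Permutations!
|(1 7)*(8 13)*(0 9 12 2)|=4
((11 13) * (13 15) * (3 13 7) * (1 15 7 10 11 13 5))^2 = ((1 15 10 11 7 3 5))^2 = (1 10 7 5 15 11 3)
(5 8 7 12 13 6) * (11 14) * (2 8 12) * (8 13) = (2 13 6 5 12 8 7)(11 14) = [0, 1, 13, 3, 4, 12, 5, 2, 7, 9, 10, 14, 8, 6, 11]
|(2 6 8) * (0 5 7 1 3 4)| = |(0 5 7 1 3 4)(2 6 8)| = 6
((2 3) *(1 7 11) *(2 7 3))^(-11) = (1 3 7 11)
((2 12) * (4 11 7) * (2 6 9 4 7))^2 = ((2 12 6 9 4 11))^2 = (2 6 4)(9 11 12)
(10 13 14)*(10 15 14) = (10 13)(14 15) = [0, 1, 2, 3, 4, 5, 6, 7, 8, 9, 13, 11, 12, 10, 15, 14]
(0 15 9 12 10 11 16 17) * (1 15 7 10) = (0 7 10 11 16 17)(1 15 9 12) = [7, 15, 2, 3, 4, 5, 6, 10, 8, 12, 11, 16, 1, 13, 14, 9, 17, 0]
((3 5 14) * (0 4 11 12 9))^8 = (0 12 4 9 11)(3 14 5)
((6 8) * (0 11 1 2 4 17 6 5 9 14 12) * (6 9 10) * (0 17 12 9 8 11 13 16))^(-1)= (0 16 13)(1 11 6 10 5 8 17 12 4 2)(9 14)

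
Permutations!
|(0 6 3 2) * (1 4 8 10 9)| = 20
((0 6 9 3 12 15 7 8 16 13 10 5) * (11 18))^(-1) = ((0 6 9 3 12 15 7 8 16 13 10 5)(11 18))^(-1) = (0 5 10 13 16 8 7 15 12 3 9 6)(11 18)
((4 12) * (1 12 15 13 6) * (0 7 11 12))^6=((0 7 11 12 4 15 13 6 1))^6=(0 13 12)(1 15 11)(4 7 6)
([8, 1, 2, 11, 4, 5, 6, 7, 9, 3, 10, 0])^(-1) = [11, 1, 2, 9, 4, 5, 6, 7, 0, 8, 10, 3]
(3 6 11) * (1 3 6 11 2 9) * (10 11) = (1 3 10 11 6 2 9) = [0, 3, 9, 10, 4, 5, 2, 7, 8, 1, 11, 6]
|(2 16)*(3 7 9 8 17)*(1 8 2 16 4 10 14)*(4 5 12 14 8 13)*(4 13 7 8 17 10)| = |(1 7 9 2 5 12 14)(3 8 10 17)| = 28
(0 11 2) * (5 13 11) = (0 5 13 11 2) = [5, 1, 0, 3, 4, 13, 6, 7, 8, 9, 10, 2, 12, 11]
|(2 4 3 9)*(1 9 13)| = 6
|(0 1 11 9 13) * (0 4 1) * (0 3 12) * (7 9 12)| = 9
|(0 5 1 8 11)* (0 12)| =6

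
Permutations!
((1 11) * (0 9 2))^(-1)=(0 2 9)(1 11)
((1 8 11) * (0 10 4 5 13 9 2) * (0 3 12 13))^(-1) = (0 5 4 10)(1 11 8)(2 9 13 12 3)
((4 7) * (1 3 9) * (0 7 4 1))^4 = (0 9 3 1 7)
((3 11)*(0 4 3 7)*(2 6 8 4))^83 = (0 8 11 2 4 7 6 3)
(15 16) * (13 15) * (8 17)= [0, 1, 2, 3, 4, 5, 6, 7, 17, 9, 10, 11, 12, 15, 14, 16, 13, 8]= (8 17)(13 15 16)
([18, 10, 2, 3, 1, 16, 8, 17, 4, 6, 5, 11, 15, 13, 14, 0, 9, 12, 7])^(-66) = (18)(1 8 9 5)(4 6 16 10)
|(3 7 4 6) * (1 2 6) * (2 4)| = |(1 4)(2 6 3 7)| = 4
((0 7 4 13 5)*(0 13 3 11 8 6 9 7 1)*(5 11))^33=((0 1)(3 5 13 11 8 6 9 7 4))^33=(0 1)(3 9 11)(4 6 13)(5 7 8)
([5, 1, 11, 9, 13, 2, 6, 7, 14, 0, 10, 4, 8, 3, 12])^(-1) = [9, 1, 5, 13, 11, 0, 6, 7, 12, 3, 10, 2, 14, 4, 8]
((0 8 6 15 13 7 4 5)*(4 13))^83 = (0 5 4 15 6 8)(7 13)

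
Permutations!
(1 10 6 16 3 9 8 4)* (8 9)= [0, 10, 2, 8, 1, 5, 16, 7, 4, 9, 6, 11, 12, 13, 14, 15, 3]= (1 10 6 16 3 8 4)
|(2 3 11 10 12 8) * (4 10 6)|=|(2 3 11 6 4 10 12 8)|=8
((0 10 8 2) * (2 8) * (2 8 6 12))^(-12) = (12)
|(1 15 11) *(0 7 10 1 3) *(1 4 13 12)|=|(0 7 10 4 13 12 1 15 11 3)|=10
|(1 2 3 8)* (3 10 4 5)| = |(1 2 10 4 5 3 8)| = 7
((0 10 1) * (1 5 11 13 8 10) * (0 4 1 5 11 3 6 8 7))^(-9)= ((0 5 3 6 8 10 11 13 7)(1 4))^(-9)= (13)(1 4)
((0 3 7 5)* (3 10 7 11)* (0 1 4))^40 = ((0 10 7 5 1 4)(3 11))^40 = (11)(0 1 7)(4 5 10)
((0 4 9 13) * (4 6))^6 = ((0 6 4 9 13))^6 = (0 6 4 9 13)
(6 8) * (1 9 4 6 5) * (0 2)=(0 2)(1 9 4 6 8 5)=[2, 9, 0, 3, 6, 1, 8, 7, 5, 4]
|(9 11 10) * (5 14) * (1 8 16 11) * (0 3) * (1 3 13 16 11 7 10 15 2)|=70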